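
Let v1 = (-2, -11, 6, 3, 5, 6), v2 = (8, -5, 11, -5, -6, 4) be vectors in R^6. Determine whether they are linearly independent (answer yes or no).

Form the matrix with these vectors as rows and row reduce.
R2 ← R2 + (4)·R1: [0, -49, 35, 7, 14, 28]
2 nonzero rows, so the 2 vectors span a space of dimension 2.
Since 2 = 2, the vectors are linearly independent.

yes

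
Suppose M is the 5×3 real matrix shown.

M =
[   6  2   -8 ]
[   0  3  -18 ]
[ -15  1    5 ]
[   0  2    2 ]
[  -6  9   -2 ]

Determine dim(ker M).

0

Row reduce to echelon form.
R3 ← R3 + (5/2)·R1: [0, 6, -15]
R5 ← R5 + R1: [0, 11, -10]
R3 ← R3 − (2)·R2: [0, 0, 21]
R4 ← R4 − (2/3)·R2: [0, 0, 14]
R5 ← R5 − (11/3)·R2: [0, 0, 56]
R4 ← R4 − (2/3)·R3: [0, 0, 0]
R5 ← R5 − (8/3)·R3: [0, 0, 0]
3 nonzero rows, so rank(M) = 3.
M has 3 columns; by rank–nullity, nullity = 3 − 3 = 0.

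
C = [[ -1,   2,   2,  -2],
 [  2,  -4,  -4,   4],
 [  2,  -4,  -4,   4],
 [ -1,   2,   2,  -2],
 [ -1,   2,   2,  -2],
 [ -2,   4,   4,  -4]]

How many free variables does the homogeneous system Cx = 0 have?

Row reduce to echelon form.
R2 ← R2 + (2)·R1: [0, 0, 0, 0]
R3 ← R3 + (2)·R1: [0, 0, 0, 0]
R4 ← R4 − R1: [0, 0, 0, 0]
R5 ← R5 − R1: [0, 0, 0, 0]
R6 ← R6 − (2)·R1: [0, 0, 0, 0]
1 nonzero row, so rank(C) = 1.
C has 4 columns; by rank–nullity, nullity = 4 − 1 = 3.

3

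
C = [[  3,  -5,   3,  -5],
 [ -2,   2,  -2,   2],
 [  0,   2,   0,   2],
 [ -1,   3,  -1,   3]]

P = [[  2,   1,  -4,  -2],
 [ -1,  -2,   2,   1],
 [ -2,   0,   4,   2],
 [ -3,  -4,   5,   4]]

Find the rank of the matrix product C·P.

First compute CP:
[[ 20,  33, -35, -25],
 [ -8, -14,  14,  10],
 [ -8, -12,  14,  10],
 [-12, -19,  21,  15]]
Now row reduce the product.
R2 ← R2 + (2/5)·R1: [0, -4/5, 0, 0]
R3 ← R3 + (2/5)·R1: [0, 6/5, 0, 0]
R4 ← R4 + (3/5)·R1: [0, 4/5, 0, 0]
R3 ← R3 + (3/2)·R2: [0, 0, 0, 0]
R4 ← R4 + R2: [0, 0, 0, 0]
2 nonzero rows, so rank(CP) = 2.

2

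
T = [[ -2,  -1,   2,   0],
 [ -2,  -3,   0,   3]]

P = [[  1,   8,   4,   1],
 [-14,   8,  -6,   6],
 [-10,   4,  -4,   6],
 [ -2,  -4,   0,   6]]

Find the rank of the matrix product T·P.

First compute TP:
[[ -8, -16, -10,   4],
 [ 34, -52,  10,  -2]]
Now row reduce the product.
R2 ← R2 + (17/4)·R1: [0, -120, -65/2, 15]
2 nonzero rows, so rank(TP) = 2.

2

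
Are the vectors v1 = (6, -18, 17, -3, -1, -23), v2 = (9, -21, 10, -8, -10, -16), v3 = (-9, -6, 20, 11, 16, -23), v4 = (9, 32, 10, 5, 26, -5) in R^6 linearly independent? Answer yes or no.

Form the matrix with these vectors as rows and row reduce.
R2 ← R2 − (3/2)·R1: [0, 6, -31/2, -7/2, -17/2, 37/2]
R3 ← R3 + (3/2)·R1: [0, -33, 91/2, 13/2, 29/2, -115/2]
R4 ← R4 − (3/2)·R1: [0, 59, -31/2, 19/2, 55/2, 59/2]
R3 ← R3 + (11/2)·R2: [0, 0, -159/4, -51/4, -129/4, 177/4]
R4 ← R4 − (59/6)·R2: [0, 0, 1643/12, 527/12, 1333/12, -1829/12]
R4 ← R4 + (31/9)·R3: [0, 0, 0, 0, 0, 0]
3 nonzero rows, so the 4 vectors span a space of dimension 3.
Since 3 < 4, the vectors are linearly dependent.

no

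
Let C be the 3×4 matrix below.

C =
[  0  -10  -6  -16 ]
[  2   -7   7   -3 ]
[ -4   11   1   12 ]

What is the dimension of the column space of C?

Row reduce to echelon form.
Swap R1 ↔ R2
R3 ← R3 + (2)·R1: [0, -3, 15, 6]
R3 ← R3 − (3/10)·R2: [0, 0, 84/5, 54/5]
Echelon form has 3 nonzero rows, so rank(C) = 3.
The column space has dimension equal to the rank: 3.

3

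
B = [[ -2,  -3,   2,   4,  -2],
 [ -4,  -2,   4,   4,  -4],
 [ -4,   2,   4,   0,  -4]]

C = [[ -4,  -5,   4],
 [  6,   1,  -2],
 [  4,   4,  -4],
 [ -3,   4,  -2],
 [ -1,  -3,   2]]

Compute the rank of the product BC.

First compute BC:
[[-12,  37, -22],
 [ 12,  62, -44],
 [ 48,  50, -44]]
Now row reduce the product.
R2 ← R2 + R1: [0, 99, -66]
R3 ← R3 + (4)·R1: [0, 198, -132]
R3 ← R3 − (2)·R2: [0, 0, 0]
2 nonzero rows, so rank(BC) = 2.

2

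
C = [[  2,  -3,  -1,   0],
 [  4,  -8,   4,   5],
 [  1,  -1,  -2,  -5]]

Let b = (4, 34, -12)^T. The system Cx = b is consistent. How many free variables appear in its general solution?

1

Row reduce the augmented matrix [C | b].
R2 ← R2 − (2)·R1: [0, -2, 6, 5, 26]
R3 ← R3 − (1/2)·R1: [0, 1/2, -3/2, -5, -14]
R3 ← R3 + (1/4)·R2: [0, 0, 0, -15/4, -15/2]
The echelon form has 3 nonzero rows, and every pivot lies in the first 4 columns, so rank(C) = rank([C|b]) = 3.
The system is consistent.
Free variables = (unknowns) − (rank) = 4 − 3 = 1.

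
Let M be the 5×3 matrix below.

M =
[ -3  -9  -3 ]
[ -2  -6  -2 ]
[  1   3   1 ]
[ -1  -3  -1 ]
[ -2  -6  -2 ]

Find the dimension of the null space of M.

Row reduce to echelon form.
R2 ← R2 − (2/3)·R1: [0, 0, 0]
R3 ← R3 + (1/3)·R1: [0, 0, 0]
R4 ← R4 − (1/3)·R1: [0, 0, 0]
R5 ← R5 − (2/3)·R1: [0, 0, 0]
1 nonzero row, so rank(M) = 1.
M has 3 columns; by rank–nullity, nullity = 3 − 1 = 2.

2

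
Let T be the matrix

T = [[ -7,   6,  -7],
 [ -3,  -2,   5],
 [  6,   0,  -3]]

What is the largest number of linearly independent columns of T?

2

Row reduce to echelon form.
R2 ← R2 − (3/7)·R1: [0, -32/7, 8]
R3 ← R3 + (6/7)·R1: [0, 36/7, -9]
R3 ← R3 + (9/8)·R2: [0, 0, 0]
Echelon form has 2 nonzero rows, so rank(T) = 2.
The rank gives the maximum number of linearly independent columns: 2.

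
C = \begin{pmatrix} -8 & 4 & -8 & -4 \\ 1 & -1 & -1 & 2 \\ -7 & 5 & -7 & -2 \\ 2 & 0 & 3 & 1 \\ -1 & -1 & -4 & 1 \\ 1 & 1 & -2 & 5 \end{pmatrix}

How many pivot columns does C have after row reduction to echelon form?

Row reduce to echelon form.
R2 ← R2 + (1/8)·R1: [0, -1/2, -2, 3/2]
R3 ← R3 − (7/8)·R1: [0, 3/2, 0, 3/2]
R4 ← R4 + (1/4)·R1: [0, 1, 1, 0]
R5 ← R5 − (1/8)·R1: [0, -3/2, -3, 3/2]
R6 ← R6 + (1/8)·R1: [0, 3/2, -3, 9/2]
R3 ← R3 + (3)·R2: [0, 0, -6, 6]
R4 ← R4 + (2)·R2: [0, 0, -3, 3]
R5 ← R5 − (3)·R2: [0, 0, 3, -3]
R6 ← R6 + (3)·R2: [0, 0, -9, 9]
R4 ← R4 − (1/2)·R3: [0, 0, 0, 0]
R5 ← R5 + (1/2)·R3: [0, 0, 0, 0]
R6 ← R6 − (3/2)·R3: [0, 0, 0, 0]
Echelon form has 3 nonzero rows, so rank(C) = 3.
Each nonzero row contributes one pivot column: 3 pivot columns.

3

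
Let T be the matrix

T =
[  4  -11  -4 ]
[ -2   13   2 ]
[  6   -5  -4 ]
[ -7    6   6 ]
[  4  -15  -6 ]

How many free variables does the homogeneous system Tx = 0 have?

0

Row reduce to echelon form.
R2 ← R2 + (1/2)·R1: [0, 15/2, 0]
R3 ← R3 − (3/2)·R1: [0, 23/2, 2]
R4 ← R4 + (7/4)·R1: [0, -53/4, -1]
R5 ← R5 − R1: [0, -4, -2]
R3 ← R3 − (23/15)·R2: [0, 0, 2]
R4 ← R4 + (53/30)·R2: [0, 0, -1]
R5 ← R5 + (8/15)·R2: [0, 0, -2]
R4 ← R4 + (1/2)·R3: [0, 0, 0]
R5 ← R5 + R3: [0, 0, 0]
3 nonzero rows, so rank(T) = 3.
T has 3 columns; by rank–nullity, nullity = 3 − 3 = 0.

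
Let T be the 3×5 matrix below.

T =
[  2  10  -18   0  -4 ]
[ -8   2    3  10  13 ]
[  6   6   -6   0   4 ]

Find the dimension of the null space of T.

2

Row reduce to echelon form.
R2 ← R2 + (4)·R1: [0, 42, -69, 10, -3]
R3 ← R3 − (3)·R1: [0, -24, 48, 0, 16]
R3 ← R3 + (4/7)·R2: [0, 0, 60/7, 40/7, 100/7]
3 nonzero rows, so rank(T) = 3.
T has 5 columns; by rank–nullity, nullity = 5 − 3 = 2.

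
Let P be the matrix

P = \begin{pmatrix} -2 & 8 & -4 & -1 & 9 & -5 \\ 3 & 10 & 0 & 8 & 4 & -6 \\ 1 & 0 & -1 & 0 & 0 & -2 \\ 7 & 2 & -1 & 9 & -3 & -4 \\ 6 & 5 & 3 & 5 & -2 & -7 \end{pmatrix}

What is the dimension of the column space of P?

Row reduce to echelon form.
R2 ← R2 + (3/2)·R1: [0, 22, -6, 13/2, 35/2, -27/2]
R3 ← R3 + (1/2)·R1: [0, 4, -3, -1/2, 9/2, -9/2]
R4 ← R4 + (7/2)·R1: [0, 30, -15, 11/2, 57/2, -43/2]
R5 ← R5 + (3)·R1: [0, 29, -9, 2, 25, -22]
R3 ← R3 − (2/11)·R2: [0, 0, -21/11, -37/22, 29/22, -45/22]
R4 ← R4 − (15/11)·R2: [0, 0, -75/11, -37/11, 51/11, -34/11]
R5 ← R5 − (29/22)·R2: [0, 0, -12/11, -289/44, 85/44, -185/44]
R4 ← R4 − (25/7)·R3: [0, 0, 0, 37/14, -1/14, 59/14]
R5 ← R5 − (4/7)·R3: [0, 0, 0, -157/28, 33/28, -85/28]
R5 ← R5 + (157/74)·R4: [0, 0, 0, 0, 38/37, 437/74]
Echelon form has 5 nonzero rows, so rank(P) = 5.
The column space has dimension equal to the rank: 5.

5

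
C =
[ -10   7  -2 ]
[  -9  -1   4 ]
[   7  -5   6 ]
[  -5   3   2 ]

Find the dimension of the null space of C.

Row reduce to echelon form.
R2 ← R2 − (9/10)·R1: [0, -73/10, 29/5]
R3 ← R3 + (7/10)·R1: [0, -1/10, 23/5]
R4 ← R4 − (1/2)·R1: [0, -1/2, 3]
R3 ← R3 − (1/73)·R2: [0, 0, 330/73]
R4 ← R4 − (5/73)·R2: [0, 0, 190/73]
R4 ← R4 − (19/33)·R3: [0, 0, 0]
3 nonzero rows, so rank(C) = 3.
C has 3 columns; by rank–nullity, nullity = 3 − 3 = 0.

0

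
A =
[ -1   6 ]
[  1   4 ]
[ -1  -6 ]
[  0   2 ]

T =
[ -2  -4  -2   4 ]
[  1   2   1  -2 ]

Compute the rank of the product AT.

1

First compute AT:
[[  8,  16,   8, -16],
 [  2,   4,   2,  -4],
 [ -4,  -8,  -4,   8],
 [  2,   4,   2,  -4]]
Now row reduce the product.
R2 ← R2 − (1/4)·R1: [0, 0, 0, 0]
R3 ← R3 + (1/2)·R1: [0, 0, 0, 0]
R4 ← R4 − (1/4)·R1: [0, 0, 0, 0]
1 nonzero row, so rank(AT) = 1.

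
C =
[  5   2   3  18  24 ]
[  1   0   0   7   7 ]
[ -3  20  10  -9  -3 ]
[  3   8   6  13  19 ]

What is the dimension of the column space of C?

4

Row reduce to echelon form.
R2 ← R2 − (1/5)·R1: [0, -2/5, -3/5, 17/5, 11/5]
R3 ← R3 + (3/5)·R1: [0, 106/5, 59/5, 9/5, 57/5]
R4 ← R4 − (3/5)·R1: [0, 34/5, 21/5, 11/5, 23/5]
R3 ← R3 + (53)·R2: [0, 0, -20, 182, 128]
R4 ← R4 + (17)·R2: [0, 0, -6, 60, 42]
R4 ← R4 − (3/10)·R3: [0, 0, 0, 27/5, 18/5]
Echelon form has 4 nonzero rows, so rank(C) = 4.
The column space has dimension equal to the rank: 4.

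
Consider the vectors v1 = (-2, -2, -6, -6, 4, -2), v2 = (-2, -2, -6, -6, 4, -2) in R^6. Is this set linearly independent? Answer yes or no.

no

Form the matrix with these vectors as rows and row reduce.
R2 ← R2 − R1: [0, 0, 0, 0, 0, 0]
1 nonzero row, so the 2 vectors span a space of dimension 1.
Since 1 < 2, the vectors are linearly dependent.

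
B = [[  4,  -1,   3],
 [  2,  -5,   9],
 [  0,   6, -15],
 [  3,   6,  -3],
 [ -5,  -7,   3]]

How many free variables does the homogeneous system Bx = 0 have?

0

Row reduce to echelon form.
R2 ← R2 − (1/2)·R1: [0, -9/2, 15/2]
R4 ← R4 − (3/4)·R1: [0, 27/4, -21/4]
R5 ← R5 + (5/4)·R1: [0, -33/4, 27/4]
R3 ← R3 + (4/3)·R2: [0, 0, -5]
R4 ← R4 + (3/2)·R2: [0, 0, 6]
R5 ← R5 − (11/6)·R2: [0, 0, -7]
R4 ← R4 + (6/5)·R3: [0, 0, 0]
R5 ← R5 − (7/5)·R3: [0, 0, 0]
3 nonzero rows, so rank(B) = 3.
B has 3 columns; by rank–nullity, nullity = 3 − 3 = 0.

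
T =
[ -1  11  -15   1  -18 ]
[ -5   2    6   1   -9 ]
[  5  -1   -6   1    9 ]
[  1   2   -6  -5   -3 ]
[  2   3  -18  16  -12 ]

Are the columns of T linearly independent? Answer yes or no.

Row reduce T to echelon form.
R2 ← R2 − (5)·R1: [0, -53, 81, -4, 81]
R3 ← R3 + (5)·R1: [0, 54, -81, 6, -81]
R4 ← R4 + R1: [0, 13, -21, -4, -21]
R5 ← R5 + (2)·R1: [0, 25, -48, 18, -48]
R3 ← R3 + (54/53)·R2: [0, 0, 81/53, 102/53, 81/53]
R4 ← R4 + (13/53)·R2: [0, 0, -60/53, -264/53, -60/53]
R5 ← R5 + (25/53)·R2: [0, 0, -519/53, 854/53, -519/53]
R4 ← R4 + (20/27)·R3: [0, 0, 0, -32/9, 0]
R5 ← R5 + (173/27)·R3: [0, 0, 0, 256/9, 0]
R5 ← R5 + (8)·R4: [0, 0, 0, 0, 0]
4 pivots among 5 columns.
Only 4 < 5 pivot columns, so the columns are linearly dependent.

no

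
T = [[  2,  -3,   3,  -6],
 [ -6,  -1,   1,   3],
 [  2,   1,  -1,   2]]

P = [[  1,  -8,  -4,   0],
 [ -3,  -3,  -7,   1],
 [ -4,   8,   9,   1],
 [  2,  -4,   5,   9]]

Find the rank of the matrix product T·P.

3

First compute TP:
[[-13,  41,  10, -54],
 [ -1,  47,  55,  27],
 [  7, -35, -14,  18]]
Now row reduce the product.
R2 ← R2 − (1/13)·R1: [0, 570/13, 705/13, 405/13]
R3 ← R3 + (7/13)·R1: [0, -168/13, -112/13, -144/13]
R3 ← R3 + (28/95)·R2: [0, 0, 140/19, -36/19]
3 nonzero rows, so rank(TP) = 3.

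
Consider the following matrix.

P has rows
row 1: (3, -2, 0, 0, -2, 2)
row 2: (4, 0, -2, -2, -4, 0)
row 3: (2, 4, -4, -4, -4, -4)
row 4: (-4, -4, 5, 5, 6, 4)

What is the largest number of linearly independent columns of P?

2

Row reduce to echelon form.
R2 ← R2 − (4/3)·R1: [0, 8/3, -2, -2, -4/3, -8/3]
R3 ← R3 − (2/3)·R1: [0, 16/3, -4, -4, -8/3, -16/3]
R4 ← R4 + (4/3)·R1: [0, -20/3, 5, 5, 10/3, 20/3]
R3 ← R3 − (2)·R2: [0, 0, 0, 0, 0, 0]
R4 ← R4 + (5/2)·R2: [0, 0, 0, 0, 0, 0]
Echelon form has 2 nonzero rows, so rank(P) = 2.
The rank gives the maximum number of linearly independent columns: 2.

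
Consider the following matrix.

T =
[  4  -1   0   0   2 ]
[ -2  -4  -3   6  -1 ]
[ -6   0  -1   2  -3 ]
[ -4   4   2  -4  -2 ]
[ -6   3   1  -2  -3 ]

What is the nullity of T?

3

Row reduce to echelon form.
R2 ← R2 + (1/2)·R1: [0, -9/2, -3, 6, 0]
R3 ← R3 + (3/2)·R1: [0, -3/2, -1, 2, 0]
R4 ← R4 + R1: [0, 3, 2, -4, 0]
R5 ← R5 + (3/2)·R1: [0, 3/2, 1, -2, 0]
R3 ← R3 − (1/3)·R2: [0, 0, 0, 0, 0]
R4 ← R4 + (2/3)·R2: [0, 0, 0, 0, 0]
R5 ← R5 + (1/3)·R2: [0, 0, 0, 0, 0]
2 nonzero rows, so rank(T) = 2.
T has 5 columns; by rank–nullity, nullity = 5 − 2 = 3.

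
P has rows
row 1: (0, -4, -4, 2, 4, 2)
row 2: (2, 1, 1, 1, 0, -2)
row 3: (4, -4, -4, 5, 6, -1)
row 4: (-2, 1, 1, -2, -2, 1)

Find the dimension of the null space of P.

4

Row reduce to echelon form.
Swap R1 ↔ R2
R3 ← R3 − (2)·R1: [0, -6, -6, 3, 6, 3]
R4 ← R4 + R1: [0, 2, 2, -1, -2, -1]
R3 ← R3 − (3/2)·R2: [0, 0, 0, 0, 0, 0]
R4 ← R4 + (1/2)·R2: [0, 0, 0, 0, 0, 0]
2 nonzero rows, so rank(P) = 2.
P has 6 columns; by rank–nullity, nullity = 6 − 2 = 4.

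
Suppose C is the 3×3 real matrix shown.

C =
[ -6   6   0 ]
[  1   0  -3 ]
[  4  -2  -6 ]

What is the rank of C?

Row reduce to echelon form.
R2 ← R2 + (1/6)·R1: [0, 1, -3]
R3 ← R3 + (2/3)·R1: [0, 2, -6]
R3 ← R3 − (2)·R2: [0, 0, 0]
Echelon form has 2 nonzero rows, so rank(C) = 2.

2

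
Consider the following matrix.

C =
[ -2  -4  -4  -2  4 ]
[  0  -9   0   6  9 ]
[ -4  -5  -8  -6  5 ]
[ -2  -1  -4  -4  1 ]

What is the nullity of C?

Row reduce to echelon form.
R3 ← R3 − (2)·R1: [0, 3, 0, -2, -3]
R4 ← R4 − R1: [0, 3, 0, -2, -3]
R3 ← R3 + (1/3)·R2: [0, 0, 0, 0, 0]
R4 ← R4 + (1/3)·R2: [0, 0, 0, 0, 0]
2 nonzero rows, so rank(C) = 2.
C has 5 columns; by rank–nullity, nullity = 5 − 2 = 3.

3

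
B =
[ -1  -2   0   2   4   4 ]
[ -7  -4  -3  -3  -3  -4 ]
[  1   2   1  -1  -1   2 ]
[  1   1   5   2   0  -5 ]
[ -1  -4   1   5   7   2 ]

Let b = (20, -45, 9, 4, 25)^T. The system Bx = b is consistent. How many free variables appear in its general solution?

2

Row reduce the augmented matrix [B | b].
R2 ← R2 − (7)·R1: [0, 10, -3, -17, -31, -32, -185]
R3 ← R3 + R1: [0, 0, 1, 1, 3, 6, 29]
R4 ← R4 + R1: [0, -1, 5, 4, 4, -1, 24]
R5 ← R5 − R1: [0, -2, 1, 3, 3, -2, 5]
R4 ← R4 + (1/10)·R2: [0, 0, 47/10, 23/10, 9/10, -21/5, 11/2]
R5 ← R5 + (1/5)·R2: [0, 0, 2/5, -2/5, -16/5, -42/5, -32]
R4 ← R4 − (47/10)·R3: [0, 0, 0, -12/5, -66/5, -162/5, -654/5]
R5 ← R5 − (2/5)·R3: [0, 0, 0, -4/5, -22/5, -54/5, -218/5]
R5 ← R5 − (1/3)·R4: [0, 0, 0, 0, 0, 0, 0]
The echelon form has 4 nonzero rows, and every pivot lies in the first 6 columns, so rank(B) = rank([B|b]) = 4.
The system is consistent.
Free variables = (unknowns) − (rank) = 6 − 4 = 2.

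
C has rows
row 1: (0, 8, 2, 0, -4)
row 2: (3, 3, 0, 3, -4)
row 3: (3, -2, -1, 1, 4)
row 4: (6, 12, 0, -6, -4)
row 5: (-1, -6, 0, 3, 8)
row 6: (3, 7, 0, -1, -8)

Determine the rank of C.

4

Row reduce to echelon form.
Swap R1 ↔ R2
R3 ← R3 − R1: [0, -5, -1, -2, 8]
R4 ← R4 − (2)·R1: [0, 6, 0, -12, 4]
R5 ← R5 + (1/3)·R1: [0, -5, 0, 4, 20/3]
R6 ← R6 − R1: [0, 4, 0, -4, -4]
R3 ← R3 + (5/8)·R2: [0, 0, 1/4, -2, 11/2]
R4 ← R4 − (3/4)·R2: [0, 0, -3/2, -12, 7]
R5 ← R5 + (5/8)·R2: [0, 0, 5/4, 4, 25/6]
R6 ← R6 − (1/2)·R2: [0, 0, -1, -4, -2]
R4 ← R4 + (6)·R3: [0, 0, 0, -24, 40]
R5 ← R5 − (5)·R3: [0, 0, 0, 14, -70/3]
R6 ← R6 + (4)·R3: [0, 0, 0, -12, 20]
R5 ← R5 + (7/12)·R4: [0, 0, 0, 0, 0]
R6 ← R6 − (1/2)·R4: [0, 0, 0, 0, 0]
Echelon form has 4 nonzero rows, so rank(C) = 4.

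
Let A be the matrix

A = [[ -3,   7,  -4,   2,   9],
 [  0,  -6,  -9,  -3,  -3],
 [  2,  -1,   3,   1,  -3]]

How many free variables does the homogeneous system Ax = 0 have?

Row reduce to echelon form.
R3 ← R3 + (2/3)·R1: [0, 11/3, 1/3, 7/3, 3]
R3 ← R3 + (11/18)·R2: [0, 0, -31/6, 1/2, 7/6]
3 nonzero rows, so rank(A) = 3.
A has 5 columns; by rank–nullity, nullity = 5 − 3 = 2.

2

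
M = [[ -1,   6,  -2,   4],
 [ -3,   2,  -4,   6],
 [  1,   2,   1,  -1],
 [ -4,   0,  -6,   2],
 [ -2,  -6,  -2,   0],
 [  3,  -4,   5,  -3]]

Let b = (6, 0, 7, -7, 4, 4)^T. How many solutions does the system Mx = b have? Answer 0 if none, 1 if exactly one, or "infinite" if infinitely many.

Row reduce the augmented matrix [M | b].
R2 ← R2 − (3)·R1: [0, -16, 2, -6, -18]
R3 ← R3 + R1: [0, 8, -1, 3, 13]
R4 ← R4 − (4)·R1: [0, -24, 2, -14, -31]
R5 ← R5 − (2)·R1: [0, -18, 2, -8, -8]
R6 ← R6 + (3)·R1: [0, 14, -1, 9, 22]
R3 ← R3 + (1/2)·R2: [0, 0, 0, 0, 4]
R4 ← R4 − (3/2)·R2: [0, 0, -1, -5, -4]
R5 ← R5 − (9/8)·R2: [0, 0, -1/4, -5/4, 49/4]
R6 ← R6 + (7/8)·R2: [0, 0, 3/4, 15/4, 25/4]
Swap R3 ↔ R4
R5 ← R5 − (1/4)·R3: [0, 0, 0, 0, 53/4]
R6 ← R6 + (3/4)·R3: [0, 0, 0, 0, 13/4]
R5 ← R5 − (53/16)·R4: [0, 0, 0, 0, 0]
R6 ← R6 − (13/16)·R4: [0, 0, 0, 0, 0]
The echelon form has 4 nonzero rows; the last pivot sits in the augmented column, so rank(M) = 3 but rank([M|b]) = 4.
Since the ranks differ, the system is inconsistent.
It has no solutions.

0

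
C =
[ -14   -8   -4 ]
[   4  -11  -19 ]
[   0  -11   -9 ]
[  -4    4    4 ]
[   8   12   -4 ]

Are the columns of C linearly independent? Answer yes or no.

Row reduce C to echelon form.
R2 ← R2 + (2/7)·R1: [0, -93/7, -141/7]
R4 ← R4 − (2/7)·R1: [0, 44/7, 36/7]
R5 ← R5 + (4/7)·R1: [0, 52/7, -44/7]
R3 ← R3 − (77/93)·R2: [0, 0, 238/31]
R4 ← R4 + (44/93)·R2: [0, 0, -136/31]
R5 ← R5 + (52/93)·R2: [0, 0, -544/31]
R4 ← R4 + (4/7)·R3: [0, 0, 0]
R5 ← R5 + (16/7)·R3: [0, 0, 0]
3 pivots among 3 columns.
Every column is a pivot column, so the columns are linearly independent.

yes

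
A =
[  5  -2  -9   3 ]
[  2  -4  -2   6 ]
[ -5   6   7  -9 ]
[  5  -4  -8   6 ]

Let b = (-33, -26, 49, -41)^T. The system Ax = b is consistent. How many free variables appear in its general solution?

2

Row reduce the augmented matrix [A | b].
R2 ← R2 − (2/5)·R1: [0, -16/5, 8/5, 24/5, -64/5]
R3 ← R3 + R1: [0, 4, -2, -6, 16]
R4 ← R4 − R1: [0, -2, 1, 3, -8]
R3 ← R3 + (5/4)·R2: [0, 0, 0, 0, 0]
R4 ← R4 − (5/8)·R2: [0, 0, 0, 0, 0]
The echelon form has 2 nonzero rows, and every pivot lies in the first 4 columns, so rank(A) = rank([A|b]) = 2.
The system is consistent.
Free variables = (unknowns) − (rank) = 4 − 2 = 2.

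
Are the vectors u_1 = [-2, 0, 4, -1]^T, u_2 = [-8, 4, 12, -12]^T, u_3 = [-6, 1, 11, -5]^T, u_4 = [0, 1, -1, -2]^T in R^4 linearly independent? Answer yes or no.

Form the matrix with these vectors as rows and row reduce.
R2 ← R2 − (4)·R1: [0, 4, -4, -8]
R3 ← R3 − (3)·R1: [0, 1, -1, -2]
R3 ← R3 − (1/4)·R2: [0, 0, 0, 0]
R4 ← R4 − (1/4)·R2: [0, 0, 0, 0]
2 nonzero rows, so the 4 vectors span a space of dimension 2.
Since 2 < 4, the vectors are linearly dependent.

no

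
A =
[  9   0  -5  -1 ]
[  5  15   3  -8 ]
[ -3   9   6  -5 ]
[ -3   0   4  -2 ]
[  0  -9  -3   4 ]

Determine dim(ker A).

Row reduce to echelon form.
R2 ← R2 − (5/9)·R1: [0, 15, 52/9, -67/9]
R3 ← R3 + (1/3)·R1: [0, 9, 13/3, -16/3]
R4 ← R4 + (1/3)·R1: [0, 0, 7/3, -7/3]
R3 ← R3 − (3/5)·R2: [0, 0, 13/15, -13/15]
R5 ← R5 + (3/5)·R2: [0, 0, 7/15, -7/15]
R4 ← R4 − (35/13)·R3: [0, 0, 0, 0]
R5 ← R5 − (7/13)·R3: [0, 0, 0, 0]
3 nonzero rows, so rank(A) = 3.
A has 4 columns; by rank–nullity, nullity = 4 − 3 = 1.

1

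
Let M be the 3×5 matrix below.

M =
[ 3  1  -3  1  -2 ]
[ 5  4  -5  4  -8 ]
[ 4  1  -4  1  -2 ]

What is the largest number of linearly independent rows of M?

2

Row reduce to echelon form.
R2 ← R2 − (5/3)·R1: [0, 7/3, 0, 7/3, -14/3]
R3 ← R3 − (4/3)·R1: [0, -1/3, 0, -1/3, 2/3]
R3 ← R3 + (1/7)·R2: [0, 0, 0, 0, 0]
Echelon form has 2 nonzero rows, so rank(M) = 2.
The rank gives the maximum number of linearly independent rows: 2.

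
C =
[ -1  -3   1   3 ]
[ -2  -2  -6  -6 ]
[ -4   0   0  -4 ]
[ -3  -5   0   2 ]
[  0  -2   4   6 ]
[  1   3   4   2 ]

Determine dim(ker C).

Row reduce to echelon form.
R2 ← R2 − (2)·R1: [0, 4, -8, -12]
R3 ← R3 − (4)·R1: [0, 12, -4, -16]
R4 ← R4 − (3)·R1: [0, 4, -3, -7]
R6 ← R6 + R1: [0, 0, 5, 5]
R3 ← R3 − (3)·R2: [0, 0, 20, 20]
R4 ← R4 − R2: [0, 0, 5, 5]
R5 ← R5 + (1/2)·R2: [0, 0, 0, 0]
R4 ← R4 − (1/4)·R3: [0, 0, 0, 0]
R6 ← R6 − (1/4)·R3: [0, 0, 0, 0]
3 nonzero rows, so rank(C) = 3.
C has 4 columns; by rank–nullity, nullity = 4 − 3 = 1.

1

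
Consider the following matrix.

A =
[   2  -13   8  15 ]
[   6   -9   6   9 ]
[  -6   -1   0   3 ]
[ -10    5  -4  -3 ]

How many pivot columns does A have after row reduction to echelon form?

2

Row reduce to echelon form.
R2 ← R2 − (3)·R1: [0, 30, -18, -36]
R3 ← R3 + (3)·R1: [0, -40, 24, 48]
R4 ← R4 + (5)·R1: [0, -60, 36, 72]
R3 ← R3 + (4/3)·R2: [0, 0, 0, 0]
R4 ← R4 + (2)·R2: [0, 0, 0, 0]
Echelon form has 2 nonzero rows, so rank(A) = 2.
Each nonzero row contributes one pivot column: 2 pivot columns.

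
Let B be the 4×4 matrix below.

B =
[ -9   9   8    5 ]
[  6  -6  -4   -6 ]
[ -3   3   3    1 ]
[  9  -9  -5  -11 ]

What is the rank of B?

2

Row reduce to echelon form.
R2 ← R2 + (2/3)·R1: [0, 0, 4/3, -8/3]
R3 ← R3 − (1/3)·R1: [0, 0, 1/3, -2/3]
R4 ← R4 + R1: [0, 0, 3, -6]
R3 ← R3 − (1/4)·R2: [0, 0, 0, 0]
R4 ← R4 − (9/4)·R2: [0, 0, 0, 0]
Echelon form has 2 nonzero rows, so rank(B) = 2.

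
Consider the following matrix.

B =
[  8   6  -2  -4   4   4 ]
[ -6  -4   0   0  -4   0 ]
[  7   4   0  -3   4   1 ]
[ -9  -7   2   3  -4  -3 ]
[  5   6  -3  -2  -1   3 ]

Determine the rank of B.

5

Row reduce to echelon form.
R2 ← R2 + (3/4)·R1: [0, 1/2, -3/2, -3, -1, 3]
R3 ← R3 − (7/8)·R1: [0, -5/4, 7/4, 1/2, 1/2, -5/2]
R4 ← R4 + (9/8)·R1: [0, -1/4, -1/4, -3/2, 1/2, 3/2]
R5 ← R5 − (5/8)·R1: [0, 9/4, -7/4, 1/2, -7/2, 1/2]
R3 ← R3 + (5/2)·R2: [0, 0, -2, -7, -2, 5]
R4 ← R4 + (1/2)·R2: [0, 0, -1, -3, 0, 3]
R5 ← R5 − (9/2)·R2: [0, 0, 5, 14, 1, -13]
R4 ← R4 − (1/2)·R3: [0, 0, 0, 1/2, 1, 1/2]
R5 ← R5 + (5/2)·R3: [0, 0, 0, -7/2, -4, -1/2]
R5 ← R5 + (7)·R4: [0, 0, 0, 0, 3, 3]
Echelon form has 5 nonzero rows, so rank(B) = 5.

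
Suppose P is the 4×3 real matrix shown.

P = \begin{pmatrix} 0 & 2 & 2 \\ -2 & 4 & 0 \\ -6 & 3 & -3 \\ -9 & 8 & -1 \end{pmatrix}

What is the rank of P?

Row reduce to echelon form.
Swap R1 ↔ R2
R3 ← R3 − (3)·R1: [0, -9, -3]
R4 ← R4 − (9/2)·R1: [0, -10, -1]
R3 ← R3 + (9/2)·R2: [0, 0, 6]
R4 ← R4 + (5)·R2: [0, 0, 9]
R4 ← R4 − (3/2)·R3: [0, 0, 0]
Echelon form has 3 nonzero rows, so rank(P) = 3.

3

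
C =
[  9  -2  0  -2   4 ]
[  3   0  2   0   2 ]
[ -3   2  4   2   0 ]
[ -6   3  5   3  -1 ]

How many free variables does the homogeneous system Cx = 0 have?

Row reduce to echelon form.
R2 ← R2 − (1/3)·R1: [0, 2/3, 2, 2/3, 2/3]
R3 ← R3 + (1/3)·R1: [0, 4/3, 4, 4/3, 4/3]
R4 ← R4 + (2/3)·R1: [0, 5/3, 5, 5/3, 5/3]
R3 ← R3 − (2)·R2: [0, 0, 0, 0, 0]
R4 ← R4 − (5/2)·R2: [0, 0, 0, 0, 0]
2 nonzero rows, so rank(C) = 2.
C has 5 columns; by rank–nullity, nullity = 5 − 2 = 3.

3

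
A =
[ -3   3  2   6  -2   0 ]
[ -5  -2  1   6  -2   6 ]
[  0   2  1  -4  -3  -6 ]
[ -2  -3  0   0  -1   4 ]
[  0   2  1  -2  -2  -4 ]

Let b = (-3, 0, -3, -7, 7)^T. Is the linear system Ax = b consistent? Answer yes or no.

Row reduce the augmented matrix [A | b].
R2 ← R2 − (5/3)·R1: [0, -7, -7/3, -4, 4/3, 6, 5]
R4 ← R4 − (2/3)·R1: [0, -5, -4/3, -4, 1/3, 4, -5]
R3 ← R3 + (2/7)·R2: [0, 0, 1/3, -36/7, -55/21, -30/7, -11/7]
R4 ← R4 − (5/7)·R2: [0, 0, 1/3, -8/7, -13/21, -2/7, -60/7]
R5 ← R5 + (2/7)·R2: [0, 0, 1/3, -22/7, -34/21, -16/7, 59/7]
R4 ← R4 − R3: [0, 0, 0, 4, 2, 4, -7]
R5 ← R5 − R3: [0, 0, 0, 2, 1, 2, 10]
R5 ← R5 − (1/2)·R4: [0, 0, 0, 0, 0, 0, 27/2]
The echelon form has 5 nonzero rows; the last pivot sits in the augmented column, so rank(A) = 4 but rank([A|b]) = 5.
Since the ranks differ, the system is inconsistent.

no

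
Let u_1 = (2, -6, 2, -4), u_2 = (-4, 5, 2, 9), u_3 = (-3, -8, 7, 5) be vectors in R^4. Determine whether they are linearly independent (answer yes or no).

Form the matrix with these vectors as rows and row reduce.
R2 ← R2 + (2)·R1: [0, -7, 6, 1]
R3 ← R3 + (3/2)·R1: [0, -17, 10, -1]
R3 ← R3 − (17/7)·R2: [0, 0, -32/7, -24/7]
3 nonzero rows, so the 3 vectors span a space of dimension 3.
Since 3 = 3, the vectors are linearly independent.

yes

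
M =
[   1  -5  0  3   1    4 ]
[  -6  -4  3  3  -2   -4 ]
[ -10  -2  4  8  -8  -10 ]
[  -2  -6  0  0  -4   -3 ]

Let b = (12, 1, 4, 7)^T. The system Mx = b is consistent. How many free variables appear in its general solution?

Row reduce the augmented matrix [M | b].
R2 ← R2 + (6)·R1: [0, -34, 3, 21, 4, 20, 73]
R3 ← R3 + (10)·R1: [0, -52, 4, 38, 2, 30, 124]
R4 ← R4 + (2)·R1: [0, -16, 0, 6, -2, 5, 31]
R3 ← R3 − (26/17)·R2: [0, 0, -10/17, 100/17, -70/17, -10/17, 210/17]
R4 ← R4 − (8/17)·R2: [0, 0, -24/17, -66/17, -66/17, -75/17, -57/17]
R4 ← R4 − (12/5)·R3: [0, 0, 0, -18, 6, -3, -33]
The echelon form has 4 nonzero rows, and every pivot lies in the first 6 columns, so rank(M) = rank([M|b]) = 4.
The system is consistent.
Free variables = (unknowns) − (rank) = 6 − 4 = 2.

2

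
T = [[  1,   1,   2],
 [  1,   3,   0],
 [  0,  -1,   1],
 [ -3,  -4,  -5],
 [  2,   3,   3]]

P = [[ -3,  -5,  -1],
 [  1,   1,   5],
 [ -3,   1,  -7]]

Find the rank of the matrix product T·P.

2

First compute TP:
[[ -8,  -2, -10],
 [  0,  -2,  14],
 [ -4,   0, -12],
 [ 20,   6,  18],
 [-12,  -4,  -8]]
Now row reduce the product.
R3 ← R3 − (1/2)·R1: [0, 1, -7]
R4 ← R4 + (5/2)·R1: [0, 1, -7]
R5 ← R5 − (3/2)·R1: [0, -1, 7]
R3 ← R3 + (1/2)·R2: [0, 0, 0]
R4 ← R4 + (1/2)·R2: [0, 0, 0]
R5 ← R5 − (1/2)·R2: [0, 0, 0]
2 nonzero rows, so rank(TP) = 2.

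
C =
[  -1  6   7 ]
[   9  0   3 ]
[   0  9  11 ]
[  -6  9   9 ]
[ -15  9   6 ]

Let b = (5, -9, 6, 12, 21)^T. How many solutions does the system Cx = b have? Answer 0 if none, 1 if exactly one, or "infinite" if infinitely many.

infinite

Row reduce the augmented matrix [C | b].
R2 ← R2 + (9)·R1: [0, 54, 66, 36]
R4 ← R4 − (6)·R1: [0, -27, -33, -18]
R5 ← R5 − (15)·R1: [0, -81, -99, -54]
R3 ← R3 − (1/6)·R2: [0, 0, 0, 0]
R4 ← R4 + (1/2)·R2: [0, 0, 0, 0]
R5 ← R5 + (3/2)·R2: [0, 0, 0, 0]
The echelon form has 2 nonzero rows, and every pivot lies in the first 3 columns, so rank(C) = rank([C|b]) = 2.
The system is consistent.
rank = 2 < 3 unknowns, so there are infinitely many solutions.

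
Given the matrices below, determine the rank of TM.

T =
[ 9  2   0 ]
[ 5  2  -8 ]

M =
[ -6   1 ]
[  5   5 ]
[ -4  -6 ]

First compute TM:
[[-44,  19],
 [ 12,  63]]
Now row reduce the product.
R2 ← R2 + (3/11)·R1: [0, 750/11]
2 nonzero rows, so rank(TM) = 2.

2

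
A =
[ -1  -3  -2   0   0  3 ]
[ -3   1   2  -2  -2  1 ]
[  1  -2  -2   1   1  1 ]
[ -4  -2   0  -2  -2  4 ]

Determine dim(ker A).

4

Row reduce to echelon form.
R2 ← R2 − (3)·R1: [0, 10, 8, -2, -2, -8]
R3 ← R3 + R1: [0, -5, -4, 1, 1, 4]
R4 ← R4 − (4)·R1: [0, 10, 8, -2, -2, -8]
R3 ← R3 + (1/2)·R2: [0, 0, 0, 0, 0, 0]
R4 ← R4 − R2: [0, 0, 0, 0, 0, 0]
2 nonzero rows, so rank(A) = 2.
A has 6 columns; by rank–nullity, nullity = 6 − 2 = 4.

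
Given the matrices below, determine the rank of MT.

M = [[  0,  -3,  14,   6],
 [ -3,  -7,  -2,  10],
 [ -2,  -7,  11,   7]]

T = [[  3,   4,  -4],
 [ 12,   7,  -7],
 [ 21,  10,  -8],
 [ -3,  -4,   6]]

First compute MT:
[[240,  95, -55],
 [-165, -121, 137],
 [120,  25,  11]]
Now row reduce the product.
R2 ← R2 + (11/16)·R1: [0, -891/16, 1587/16]
R3 ← R3 − (1/2)·R1: [0, -45/2, 77/2]
R3 ← R3 − (40/99)·R2: [0, 0, -52/33]
3 nonzero rows, so rank(MT) = 3.

3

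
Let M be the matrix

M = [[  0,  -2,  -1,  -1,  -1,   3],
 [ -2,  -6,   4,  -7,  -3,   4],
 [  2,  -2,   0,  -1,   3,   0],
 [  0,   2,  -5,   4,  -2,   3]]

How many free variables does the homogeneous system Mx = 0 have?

Row reduce to echelon form.
Swap R1 ↔ R2
R3 ← R3 + R1: [0, -8, 4, -8, 0, 4]
R3 ← R3 − (4)·R2: [0, 0, 8, -4, 4, -8]
R4 ← R4 + R2: [0, 0, -6, 3, -3, 6]
R4 ← R4 + (3/4)·R3: [0, 0, 0, 0, 0, 0]
3 nonzero rows, so rank(M) = 3.
M has 6 columns; by rank–nullity, nullity = 6 − 3 = 3.

3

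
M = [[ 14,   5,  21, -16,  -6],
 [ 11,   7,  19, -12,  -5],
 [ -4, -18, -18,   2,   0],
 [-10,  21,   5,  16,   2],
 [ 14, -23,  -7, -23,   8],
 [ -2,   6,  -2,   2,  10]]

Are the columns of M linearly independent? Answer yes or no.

no

Row reduce M to echelon form.
R2 ← R2 − (11/14)·R1: [0, 43/14, 5/2, 4/7, -2/7]
R3 ← R3 + (2/7)·R1: [0, -116/7, -12, -18/7, -12/7]
R4 ← R4 + (5/7)·R1: [0, 172/7, 20, 32/7, -16/7]
R5 ← R5 − R1: [0, -28, -28, -7, 14]
R6 ← R6 + (1/7)·R1: [0, 47/7, 1, -2/7, 64/7]
R3 ← R3 + (232/43)·R2: [0, 0, 64/43, 22/43, -140/43]
R4 ← R4 − (8)·R2: [0, 0, 0, 0, 0]
R5 ← R5 + (392/43)·R2: [0, 0, -224/43, -77/43, 490/43]
R6 ← R6 − (94/43)·R2: [0, 0, -192/43, -66/43, 420/43]
R5 ← R5 + (7/2)·R3: [0, 0, 0, 0, 0]
R6 ← R6 + (3)·R3: [0, 0, 0, 0, 0]
3 pivots among 5 columns.
Only 3 < 5 pivot columns, so the columns are linearly dependent.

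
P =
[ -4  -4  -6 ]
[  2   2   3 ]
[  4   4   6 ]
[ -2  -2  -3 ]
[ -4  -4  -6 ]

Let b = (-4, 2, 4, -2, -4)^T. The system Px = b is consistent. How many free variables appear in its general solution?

2

Row reduce the augmented matrix [P | b].
R2 ← R2 + (1/2)·R1: [0, 0, 0, 0]
R3 ← R3 + R1: [0, 0, 0, 0]
R4 ← R4 − (1/2)·R1: [0, 0, 0, 0]
R5 ← R5 − R1: [0, 0, 0, 0]
The echelon form has 1 nonzero rows, and every pivot lies in the first 3 columns, so rank(P) = rank([P|b]) = 1.
The system is consistent.
Free variables = (unknowns) − (rank) = 3 − 1 = 2.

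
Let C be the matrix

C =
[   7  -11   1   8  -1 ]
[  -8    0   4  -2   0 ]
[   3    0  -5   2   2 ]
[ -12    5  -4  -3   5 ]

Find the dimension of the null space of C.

2

Row reduce to echelon form.
R2 ← R2 + (8/7)·R1: [0, -88/7, 36/7, 50/7, -8/7]
R3 ← R3 − (3/7)·R1: [0, 33/7, -38/7, -10/7, 17/7]
R4 ← R4 + (12/7)·R1: [0, -97/7, -16/7, 75/7, 23/7]
R3 ← R3 + (3/8)·R2: [0, 0, -7/2, 5/4, 2]
R4 ← R4 − (97/88)·R2: [0, 0, -175/22, 125/44, 50/11]
R4 ← R4 − (25/11)·R3: [0, 0, 0, 0, 0]
3 nonzero rows, so rank(C) = 3.
C has 5 columns; by rank–nullity, nullity = 5 − 3 = 2.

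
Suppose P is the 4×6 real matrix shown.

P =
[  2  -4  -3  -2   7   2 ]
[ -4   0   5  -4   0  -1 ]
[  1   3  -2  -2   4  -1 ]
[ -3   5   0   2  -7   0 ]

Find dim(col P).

4

Row reduce to echelon form.
R2 ← R2 + (2)·R1: [0, -8, -1, -8, 14, 3]
R3 ← R3 − (1/2)·R1: [0, 5, -1/2, -1, 1/2, -2]
R4 ← R4 + (3/2)·R1: [0, -1, -9/2, -1, 7/2, 3]
R3 ← R3 + (5/8)·R2: [0, 0, -9/8, -6, 37/4, -1/8]
R4 ← R4 − (1/8)·R2: [0, 0, -35/8, 0, 7/4, 21/8]
R4 ← R4 − (35/9)·R3: [0, 0, 0, 70/3, -308/9, 28/9]
Echelon form has 4 nonzero rows, so rank(P) = 4.
The column space has dimension equal to the rank: 4.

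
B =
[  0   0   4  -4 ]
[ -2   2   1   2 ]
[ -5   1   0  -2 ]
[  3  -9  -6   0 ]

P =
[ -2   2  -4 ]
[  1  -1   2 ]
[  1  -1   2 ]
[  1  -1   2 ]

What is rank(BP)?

First compute BP:
[[  0,   0,   0],
 [  9,  -9,  18],
 [  9,  -9,  18],
 [-21,  21, -42]]
Now row reduce the product.
Swap R1 ↔ R2
R3 ← R3 − R1: [0, 0, 0]
R4 ← R4 + (7/3)·R1: [0, 0, 0]
1 nonzero row, so rank(BP) = 1.

1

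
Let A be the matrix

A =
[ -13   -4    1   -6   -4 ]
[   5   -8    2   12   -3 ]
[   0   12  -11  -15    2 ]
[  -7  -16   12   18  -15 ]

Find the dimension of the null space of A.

Row reduce to echelon form.
R2 ← R2 + (5/13)·R1: [0, -124/13, 31/13, 126/13, -59/13]
R4 ← R4 − (7/13)·R1: [0, -180/13, 149/13, 276/13, -167/13]
R3 ← R3 + (39/31)·R2: [0, 0, -8, -87/31, -115/31]
R4 ← R4 − (45/31)·R2: [0, 0, 8, 222/31, -194/31]
R4 ← R4 + R3: [0, 0, 0, 135/31, -309/31]
4 nonzero rows, so rank(A) = 4.
A has 5 columns; by rank–nullity, nullity = 5 − 4 = 1.

1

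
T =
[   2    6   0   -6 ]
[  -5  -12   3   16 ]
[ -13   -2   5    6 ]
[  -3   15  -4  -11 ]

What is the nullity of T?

Row reduce to echelon form.
R2 ← R2 + (5/2)·R1: [0, 3, 3, 1]
R3 ← R3 + (13/2)·R1: [0, 37, 5, -33]
R4 ← R4 + (3/2)·R1: [0, 24, -4, -20]
R3 ← R3 − (37/3)·R2: [0, 0, -32, -136/3]
R4 ← R4 − (8)·R2: [0, 0, -28, -28]
R4 ← R4 − (7/8)·R3: [0, 0, 0, 35/3]
4 nonzero rows, so rank(T) = 4.
T has 4 columns; by rank–nullity, nullity = 4 − 4 = 0.

0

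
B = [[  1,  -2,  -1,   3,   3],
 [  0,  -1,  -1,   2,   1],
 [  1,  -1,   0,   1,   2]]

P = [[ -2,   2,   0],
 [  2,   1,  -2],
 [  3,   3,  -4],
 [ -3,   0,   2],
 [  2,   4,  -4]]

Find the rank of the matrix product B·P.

First compute BP:
[[-12,   9,   2],
 [ -9,   0,   6],
 [ -3,   9,  -4]]
Now row reduce the product.
R2 ← R2 − (3/4)·R1: [0, -27/4, 9/2]
R3 ← R3 − (1/4)·R1: [0, 27/4, -9/2]
R3 ← R3 + R2: [0, 0, 0]
2 nonzero rows, so rank(BP) = 2.

2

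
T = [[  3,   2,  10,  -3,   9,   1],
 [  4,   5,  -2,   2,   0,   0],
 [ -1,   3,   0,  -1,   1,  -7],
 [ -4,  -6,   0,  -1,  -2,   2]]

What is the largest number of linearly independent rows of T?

Row reduce to echelon form.
R2 ← R2 − (4/3)·R1: [0, 7/3, -46/3, 6, -12, -4/3]
R3 ← R3 + (1/3)·R1: [0, 11/3, 10/3, -2, 4, -20/3]
R4 ← R4 + (4/3)·R1: [0, -10/3, 40/3, -5, 10, 10/3]
R3 ← R3 − (11/7)·R2: [0, 0, 192/7, -80/7, 160/7, -32/7]
R4 ← R4 + (10/7)·R2: [0, 0, -60/7, 25/7, -50/7, 10/7]
R4 ← R4 + (5/16)·R3: [0, 0, 0, 0, 0, 0]
Echelon form has 3 nonzero rows, so rank(T) = 3.
The rank gives the maximum number of linearly independent rows: 3.

3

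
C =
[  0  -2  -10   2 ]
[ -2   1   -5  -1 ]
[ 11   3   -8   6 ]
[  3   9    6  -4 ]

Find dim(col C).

4

Row reduce to echelon form.
Swap R1 ↔ R2
R3 ← R3 + (11/2)·R1: [0, 17/2, -71/2, 1/2]
R4 ← R4 + (3/2)·R1: [0, 21/2, -3/2, -11/2]
R3 ← R3 + (17/4)·R2: [0, 0, -78, 9]
R4 ← R4 + (21/4)·R2: [0, 0, -54, 5]
R4 ← R4 − (9/13)·R3: [0, 0, 0, -16/13]
Echelon form has 4 nonzero rows, so rank(C) = 4.
The column space has dimension equal to the rank: 4.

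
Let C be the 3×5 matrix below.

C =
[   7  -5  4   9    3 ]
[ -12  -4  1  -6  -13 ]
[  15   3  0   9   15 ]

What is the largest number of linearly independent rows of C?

Row reduce to echelon form.
R2 ← R2 + (12/7)·R1: [0, -88/7, 55/7, 66/7, -55/7]
R3 ← R3 − (15/7)·R1: [0, 96/7, -60/7, -72/7, 60/7]
R3 ← R3 + (12/11)·R2: [0, 0, 0, 0, 0]
Echelon form has 2 nonzero rows, so rank(C) = 2.
The rank gives the maximum number of linearly independent rows: 2.

2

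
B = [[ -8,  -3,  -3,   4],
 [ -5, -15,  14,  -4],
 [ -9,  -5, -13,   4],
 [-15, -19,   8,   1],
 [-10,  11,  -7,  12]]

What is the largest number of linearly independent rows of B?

4

Row reduce to echelon form.
R2 ← R2 − (5/8)·R1: [0, -105/8, 127/8, -13/2]
R3 ← R3 − (9/8)·R1: [0, -13/8, -77/8, -1/2]
R4 ← R4 − (15/8)·R1: [0, -107/8, 109/8, -13/2]
R5 ← R5 − (5/4)·R1: [0, 59/4, -13/4, 7]
R3 ← R3 − (13/105)·R2: [0, 0, -1217/105, 32/105]
R4 ← R4 − (107/105)·R2: [0, 0, -268/105, 13/105]
R5 ← R5 + (118/105)·R2: [0, 0, 1532/105, -32/105]
R4 ← R4 − (268/1217)·R3: [0, 0, 0, 69/1217]
R5 ← R5 + (1532/1217)·R3: [0, 0, 0, 96/1217]
R5 ← R5 − (32/23)·R4: [0, 0, 0, 0]
Echelon form has 4 nonzero rows, so rank(B) = 4.
The rank gives the maximum number of linearly independent rows: 4.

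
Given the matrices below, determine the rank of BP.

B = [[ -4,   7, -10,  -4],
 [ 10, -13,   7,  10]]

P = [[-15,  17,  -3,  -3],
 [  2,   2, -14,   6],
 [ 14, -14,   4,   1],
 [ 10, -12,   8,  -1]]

First compute BP:
[[-106, 134, -158,  48],
 [ 22, -74, 260, -111]]
Now row reduce the product.
R2 ← R2 + (11/53)·R1: [0, -2448/53, 12042/53, -5355/53]
2 nonzero rows, so rank(BP) = 2.

2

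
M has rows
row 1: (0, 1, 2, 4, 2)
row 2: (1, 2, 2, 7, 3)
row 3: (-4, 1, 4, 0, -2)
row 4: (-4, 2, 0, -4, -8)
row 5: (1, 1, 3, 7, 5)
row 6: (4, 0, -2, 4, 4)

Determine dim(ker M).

Row reduce to echelon form.
Swap R1 ↔ R2
R3 ← R3 + (4)·R1: [0, 9, 12, 28, 10]
R4 ← R4 + (4)·R1: [0, 10, 8, 24, 4]
R5 ← R5 − R1: [0, -1, 1, 0, 2]
R6 ← R6 − (4)·R1: [0, -8, -10, -24, -8]
R3 ← R3 − (9)·R2: [0, 0, -6, -8, -8]
R4 ← R4 − (10)·R2: [0, 0, -12, -16, -16]
R5 ← R5 + R2: [0, 0, 3, 4, 4]
R6 ← R6 + (8)·R2: [0, 0, 6, 8, 8]
R4 ← R4 − (2)·R3: [0, 0, 0, 0, 0]
R5 ← R5 + (1/2)·R3: [0, 0, 0, 0, 0]
R6 ← R6 + R3: [0, 0, 0, 0, 0]
3 nonzero rows, so rank(M) = 3.
M has 5 columns; by rank–nullity, nullity = 5 − 3 = 2.

2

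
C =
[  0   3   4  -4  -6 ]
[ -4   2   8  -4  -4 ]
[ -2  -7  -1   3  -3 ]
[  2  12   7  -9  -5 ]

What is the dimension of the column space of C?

3

Row reduce to echelon form.
Swap R1 ↔ R2
R3 ← R3 − (1/2)·R1: [0, -8, -5, 5, -1]
R4 ← R4 + (1/2)·R1: [0, 13, 11, -11, -7]
R3 ← R3 + (8/3)·R2: [0, 0, 17/3, -17/3, -17]
R4 ← R4 − (13/3)·R2: [0, 0, -19/3, 19/3, 19]
R4 ← R4 + (19/17)·R3: [0, 0, 0, 0, 0]
Echelon form has 3 nonzero rows, so rank(C) = 3.
The column space has dimension equal to the rank: 3.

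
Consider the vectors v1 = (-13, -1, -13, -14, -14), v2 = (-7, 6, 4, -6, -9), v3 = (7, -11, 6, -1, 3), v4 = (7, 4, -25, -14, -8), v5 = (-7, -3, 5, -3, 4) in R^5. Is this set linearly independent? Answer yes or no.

Form the matrix with these vectors as rows and row reduce.
R2 ← R2 − (7/13)·R1: [0, 85/13, 11, 20/13, -19/13]
R3 ← R3 + (7/13)·R1: [0, -150/13, -1, -111/13, -59/13]
R4 ← R4 + (7/13)·R1: [0, 45/13, -32, -280/13, -202/13]
R5 ← R5 − (7/13)·R1: [0, -32/13, 12, 59/13, 150/13]
R3 ← R3 + (30/17)·R2: [0, 0, 313/17, -99/17, -121/17]
R4 ← R4 − (9/17)·R2: [0, 0, -643/17, -380/17, -251/17]
R5 ← R5 + (32/85)·R2: [0, 0, 1372/85, 87/17, 934/85]
R4 ← R4 + (643/313)·R3: [0, 0, 0, -10741/313, -9198/313]
R5 ← R5 − (1372/1565)·R3: [0, 0, 0, 15999/1565, 26962/1565]
R5 ← R5 + (15999/53705)·R4: [0, 0, 0, 0, 91016/10741]
5 nonzero rows, so the 5 vectors span a space of dimension 5.
Since 5 = 5, the vectors are linearly independent.

yes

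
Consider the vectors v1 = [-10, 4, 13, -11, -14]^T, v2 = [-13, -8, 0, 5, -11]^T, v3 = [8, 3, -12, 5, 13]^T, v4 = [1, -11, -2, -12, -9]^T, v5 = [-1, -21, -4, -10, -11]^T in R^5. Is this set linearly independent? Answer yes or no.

Form the matrix with these vectors as rows and row reduce.
R2 ← R2 − (13/10)·R1: [0, -66/5, -169/10, 193/10, 36/5]
R3 ← R3 + (4/5)·R1: [0, 31/5, -8/5, -19/5, 9/5]
R4 ← R4 + (1/10)·R1: [0, -53/5, -7/10, -131/10, -52/5]
R5 ← R5 − (1/10)·R1: [0, -107/5, -53/10, -89/10, -48/5]
R3 ← R3 + (31/66)·R2: [0, 0, -1259/132, 695/132, 57/11]
R4 ← R4 − (53/66)·R2: [0, 0, 1699/132, -3775/132, -178/11]
R5 ← R5 − (107/66)·R2: [0, 0, 2917/132, -5305/132, -234/11]
R4 ← R4 + (1699/1259)·R3: [0, 0, 0, -27060/1259, -11569/1259]
R5 ← R5 + (2917/1259)·R3: [0, 0, 0, -35240/1259, -11667/1259]
R5 ← R5 − (1762/1353)·R4: [0, 0, 0, 0, 3653/1353]
5 nonzero rows, so the 5 vectors span a space of dimension 5.
Since 5 = 5, the vectors are linearly independent.

yes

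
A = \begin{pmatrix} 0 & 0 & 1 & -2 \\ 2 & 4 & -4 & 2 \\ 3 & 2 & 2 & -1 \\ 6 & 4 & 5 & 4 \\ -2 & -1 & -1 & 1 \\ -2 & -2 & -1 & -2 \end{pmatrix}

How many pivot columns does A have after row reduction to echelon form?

Row reduce to echelon form.
Swap R1 ↔ R2
R3 ← R3 − (3/2)·R1: [0, -4, 8, -4]
R4 ← R4 − (3)·R1: [0, -8, 17, -2]
R5 ← R5 + R1: [0, 3, -5, 3]
R6 ← R6 + R1: [0, 2, -5, 0]
Swap R2 ↔ R3
R4 ← R4 − (2)·R2: [0, 0, 1, 6]
R5 ← R5 + (3/4)·R2: [0, 0, 1, 0]
R6 ← R6 + (1/2)·R2: [0, 0, -1, -2]
R4 ← R4 − R3: [0, 0, 0, 8]
R5 ← R5 − R3: [0, 0, 0, 2]
R6 ← R6 + R3: [0, 0, 0, -4]
R5 ← R5 − (1/4)·R4: [0, 0, 0, 0]
R6 ← R6 + (1/2)·R4: [0, 0, 0, 0]
Echelon form has 4 nonzero rows, so rank(A) = 4.
Each nonzero row contributes one pivot column: 4 pivot columns.

4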